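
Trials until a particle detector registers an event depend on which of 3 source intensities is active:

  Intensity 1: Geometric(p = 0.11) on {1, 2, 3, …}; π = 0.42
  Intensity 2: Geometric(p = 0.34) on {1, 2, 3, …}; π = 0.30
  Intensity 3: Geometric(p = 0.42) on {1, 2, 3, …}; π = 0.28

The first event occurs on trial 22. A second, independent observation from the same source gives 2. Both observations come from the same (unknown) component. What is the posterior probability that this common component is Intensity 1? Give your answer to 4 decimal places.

P(component k | x) = w_k·f_k(x) / marginal(x), where marginal(x) = Σ_j w_j·f_j(x).
Since both observations come from the same component, the likelihood for component k is f_k(x₁)·f_k(x₂).
  p_1 = [0.11·(1−0.11)^21 = 0.11·0.0865347 = 0.00951881] × [0.0979] = 0.000931892
  p_2 = [0.34·(1−0.34)^21 = 0.34·0.000162339 = 5.51952e-05] × [0.2244] = 1.23858e-05
  p_3 = [0.42·(1−0.42)^21 = 0.42·1.07644e-05 = 4.52103e-06] × [0.2436] = 1.10132e-06
Weight by the priors:
  w_1·p_1 = 0.42 × 0.000931892 = 0.000391395
  w_2·p_2 = 0.30 × 1.23858e-05 = 3.71574e-06
  w_3·p_3 = 0.28 × 1.10132e-06 = 3.0837e-07
Sum: 0.000391395 + 3.71574e-06 + 3.0837e-07 = 0.000395419
P(Intensity 1 | x) ≈ 0.9898

0.9898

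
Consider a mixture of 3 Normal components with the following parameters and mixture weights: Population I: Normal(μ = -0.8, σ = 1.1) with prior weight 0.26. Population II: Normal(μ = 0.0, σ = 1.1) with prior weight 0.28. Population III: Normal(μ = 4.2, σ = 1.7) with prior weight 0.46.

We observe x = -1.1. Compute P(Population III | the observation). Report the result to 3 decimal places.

The responsibility of component k is w_k f_k(x) divided by Σ_j w_j f_j(x).
Component likelihoods at x = -1.1:
  L_I = (1/(1.1·√(2π)))·exp(−(-1.1−-0.8)²/(2·1.1²)) = 0.362675·exp(-0.03719) = 0.349435
  L_II = (1/(1.1·√(2π)))·exp(−(-1.1−0.0)²/(2·1.1²)) = 0.362675·exp(-0.50000) = 0.219973
  L_III = (1/(1.7·√(2π)))·exp(−(-1.1−4.2)²/(2·1.7²)) = 0.234672·exp(-4.85986) = 0.00181907
Weight by the priors:
  w_I·L_I = 0.26 × 0.349435 = 0.090853
  w_II·L_II = 0.28 × 0.219973 = 0.0615925
  w_III·L_III = 0.46 × 0.00181907 = 0.000836773
Sum: 0.090853 + 0.0615925 + 0.000836773 = 0.153282
Responsibility of Population III: 0.000836773 / 0.153282 ≈ 0.005

0.005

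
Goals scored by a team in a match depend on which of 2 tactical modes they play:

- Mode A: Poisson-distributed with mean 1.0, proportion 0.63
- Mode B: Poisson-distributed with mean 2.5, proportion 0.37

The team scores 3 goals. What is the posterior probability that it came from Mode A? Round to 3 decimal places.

0.328

The responsibility of component k is π_k f_k(x) divided by Σ_j π_j f_j(x).
Evaluate each component's likelihood at the observed value:
  f_A = e^(−1.0)·1.0^3/3! = 0.0613132
  f_B = e^(−2.5)·2.5^3/3! = 0.213763
Prior × likelihood for each component:
  π_A·f_A = 0.63 × 0.0613132 = 0.0386273
  π_B·f_B = 0.37 × 0.213763 = 0.0790923
Normaliser: 0.0386273 + 0.0790923 = 0.11772
P(Mode A | x) ≈ 0.328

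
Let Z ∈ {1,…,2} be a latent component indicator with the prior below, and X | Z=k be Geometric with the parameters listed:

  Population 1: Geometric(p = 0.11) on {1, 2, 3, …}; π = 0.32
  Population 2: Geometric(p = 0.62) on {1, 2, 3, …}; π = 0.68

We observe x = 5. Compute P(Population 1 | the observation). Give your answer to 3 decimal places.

Posterior ∝ prior × likelihood, so P(k | x) ∝ w_k f_k(x); normalise over all components.
Component likelihoods at x = 5:
  L_1 = 0.11·(1−0.11)^4 = 0.11·0.627422 = 0.0690165
  L_2 = 0.62·(1−0.62)^4 = 0.62·0.0208514 = 0.0129278
Multiply by the mixture weights:
  w_1·L_1 = 0.32 × 0.0690165 = 0.0220853
  w_2·L_2 = 0.68 × 0.0129278 = 0.00879093
Denominator: 0.0220853 + 0.00879093 = 0.0308762
P(Population 1 | x) = 0.0220853 / 0.0308762 ≈ 0.715

0.715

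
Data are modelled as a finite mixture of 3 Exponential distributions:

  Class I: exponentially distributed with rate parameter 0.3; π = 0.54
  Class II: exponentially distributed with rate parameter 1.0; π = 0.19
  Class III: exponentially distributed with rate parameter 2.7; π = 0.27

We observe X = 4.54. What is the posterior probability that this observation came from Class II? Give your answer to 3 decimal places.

0.047

Apply Bayes' rule: the posterior for each component is proportional to its prior times its likelihood at x.
Component likelihoods at x = 4.54:
  f_I = 0.0768444
  f_II = 0.0106734
  f_III = 1.28169e-05
Prior × likelihood for each component:
  w_I·f_I = 0.54 × 0.0768444 = 0.041496
  w_II·f_II = 0.19 × 0.0106734 = 0.00202795
  w_III·f_III = 0.27 × 1.28169e-05 = 3.46056e-06
Sum: 0.041496 + 0.00202795 + 3.46056e-06 = 0.0435274
So the posterior for Class II is 0.00202795 / 0.0435274 ≈ 0.047.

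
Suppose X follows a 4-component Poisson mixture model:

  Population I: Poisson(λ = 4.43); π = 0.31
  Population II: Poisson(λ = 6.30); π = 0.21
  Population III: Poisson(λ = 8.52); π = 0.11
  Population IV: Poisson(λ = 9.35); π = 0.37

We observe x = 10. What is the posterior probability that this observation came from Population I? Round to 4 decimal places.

0.0418

Apply Bayes' rule: the posterior for each component is proportional to its prior times its likelihood at x.
Evaluate each component's likelihood at the observed value:
  f_I = 0.00955762
  f_II = 0.0498411
  f_III = 0.110776
  f_IV = 0.122377
Prior × likelihood for each component:
  w_I·f_I = 0.31 × 0.00955762 = 0.00296286
  w_II·f_II = 0.21 × 0.0498411 = 0.0104666
  w_III·f_III = 0.11 × 0.110776 = 0.0121853
  w_IV·f_IV = 0.37 × 0.122377 = 0.0452795
Sum: 0.00296286 + 0.0104666 + 0.0121853 + 0.0452795 = 0.0708943
P(Population I | 10) ≈ 0.0418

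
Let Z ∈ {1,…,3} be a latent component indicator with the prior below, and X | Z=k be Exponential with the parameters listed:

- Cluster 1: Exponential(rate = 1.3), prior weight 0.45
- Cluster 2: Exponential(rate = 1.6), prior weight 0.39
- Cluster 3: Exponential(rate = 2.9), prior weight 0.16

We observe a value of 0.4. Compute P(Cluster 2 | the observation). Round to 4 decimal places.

0.4001

P(component k | x) = π_k·f_k(x) / marginal(x), where marginal(x) = Σ_j π_j·f_j(x).
Exponential densities:
  L_1 = 0.772877
  L_2 = 0.843668
  L_3 = 0.90911
Multiply by the mixture weights:
  π_1·L_1 = 0.45 × 0.772877 = 0.347795
  π_2·L_2 = 0.39 × 0.843668 = 0.32903
  π_3·L_3 = 0.16 × 0.90911 = 0.145458
Marginal: 0.347795 + 0.32903 + 0.145458 = 0.822283
So the posterior for Cluster 2 is 0.32903 / 0.822283 ≈ 0.4001.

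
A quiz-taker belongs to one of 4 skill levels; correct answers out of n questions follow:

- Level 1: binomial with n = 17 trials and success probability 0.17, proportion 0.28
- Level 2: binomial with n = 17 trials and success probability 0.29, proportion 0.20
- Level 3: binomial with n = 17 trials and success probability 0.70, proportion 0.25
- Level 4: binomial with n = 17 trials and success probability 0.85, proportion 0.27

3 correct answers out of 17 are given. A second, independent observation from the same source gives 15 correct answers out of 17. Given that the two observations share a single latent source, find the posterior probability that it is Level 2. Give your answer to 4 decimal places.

By Bayes' theorem, P(k | x) = P(Z=k) f_k(x) / Σ_j P(Z=j) f_j(x).
Since both observations come from the same component, the likelihood for component k is f_k(x₁)·f_k(x₂).
  f_1 = [C(17,3)·0.17^3·0.83^14 = 680·0.004913·0.0736365 = 0.246008] × [2.68182e-10] = 6.59748e-11
  f_2 = [C(17,3)·0.29^3·0.71^14 = 680·0.024389·0.00827212 = 0.137189] × [5.91596e-07] = 8.11606e-08
  f_3 = [C(17,3)·0.70^3·0.30^14 = 680·0.343·4.78297e-08 = 1.11558e-05] × [0.0581102] = 6.48265e-07
  f_4 = [C(17,3)·0.85^3·0.15^14 = 680·0.614125·2.91929e-12 = 1.21911e-09] × [0.267304] = 3.25873e-10
Multiply by the mixture weights:
  P(Z=1)·f_1 = 0.28 × 6.59748e-11 = 1.84729e-11
  P(Z=2)·f_2 = 0.20 × 8.11606e-08 = 1.62321e-08
  P(Z=3)·f_3 = 0.25 × 6.48265e-07 = 1.62066e-07
  P(Z=4)·f_4 = 0.27 × 3.25873e-10 = 8.79858e-11
Denominator: 1.84729e-11 + 1.62321e-08 + 1.62066e-07 + 8.79858e-11 = 1.78405e-07
P(Level 2 | x) ≈ 0.0910

0.0910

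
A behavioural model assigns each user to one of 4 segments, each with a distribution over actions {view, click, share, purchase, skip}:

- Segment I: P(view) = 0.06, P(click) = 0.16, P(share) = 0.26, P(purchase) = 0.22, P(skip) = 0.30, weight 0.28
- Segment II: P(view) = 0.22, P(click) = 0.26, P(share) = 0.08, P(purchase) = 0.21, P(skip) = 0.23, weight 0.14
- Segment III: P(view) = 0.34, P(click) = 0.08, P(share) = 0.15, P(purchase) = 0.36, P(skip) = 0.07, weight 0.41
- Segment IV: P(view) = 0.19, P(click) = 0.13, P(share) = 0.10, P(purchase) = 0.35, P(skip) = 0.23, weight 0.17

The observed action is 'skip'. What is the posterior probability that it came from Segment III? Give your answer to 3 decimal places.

0.156

P(component k | x) = w_k·f_k(x) / marginal(x), where marginal(x) = Σ_j w_j·f_j(x).
Categorical probabilities:
  f_I = P(skip | comp) = 0.30
  f_II = P(skip | comp) = 0.23
  f_III = P(skip | comp) = 0.07
  f_IV = P(skip | comp) = 0.23
Multiply by the mixture weights:
  w_I·f_I = 0.28 × 0.3 = 0.084
  w_II·f_II = 0.14 × 0.23 = 0.0322
  w_III·f_III = 0.41 × 0.07 = 0.0287
  w_IV·f_IV = 0.17 × 0.23 = 0.0391
Normaliser: 0.084 + 0.0322 + 0.0287 + 0.0391 = 0.184
P(Segment III | the observation) ≈ 0.156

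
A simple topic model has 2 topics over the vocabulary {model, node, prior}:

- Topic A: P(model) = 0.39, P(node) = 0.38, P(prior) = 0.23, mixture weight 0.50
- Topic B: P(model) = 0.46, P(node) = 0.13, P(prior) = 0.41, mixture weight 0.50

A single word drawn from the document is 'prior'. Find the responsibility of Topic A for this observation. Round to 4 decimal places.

0.3594

P(component k | x) = π_k·f_k(x) / marginal(x), where marginal(x) = Σ_j π_j·f_j(x).
Component likelihoods at x = 'prior':
  f_A = 0.23
  f_B = 0.41
Prior × likelihood for each component:
  π_A·f_A = 0.50 × 0.23 = 0.115
  π_B·f_B = 0.50 × 0.41 = 0.205
Marginal: 0.115 + 0.205 = 0.32
So the posterior for Topic A is 0.115 / 0.32 ≈ 0.3594.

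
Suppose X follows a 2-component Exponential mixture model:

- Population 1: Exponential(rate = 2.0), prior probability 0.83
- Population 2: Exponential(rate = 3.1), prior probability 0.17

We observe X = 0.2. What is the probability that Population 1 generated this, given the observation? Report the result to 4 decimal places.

P(component k | x) = P(Z=k)·f_k(x) / marginal(x), where marginal(x) = Σ_j P(Z=j)·f_j(x).
Component likelihoods at x = 0.2:
  p_1 = 1.34064
  p_2 = 1.66763
Multiply by the mixture weights:
  P(Z=1)·p_1 = 0.83 × 1.34064 = 1.11273
  P(Z=2)·p_2 = 0.17 × 1.66763 = 0.283497
Evidence: 1.11273 + 0.283497 = 1.39623
So the posterior for Population 1 is 1.11273 / 1.39623 ≈ 0.7970.

0.7970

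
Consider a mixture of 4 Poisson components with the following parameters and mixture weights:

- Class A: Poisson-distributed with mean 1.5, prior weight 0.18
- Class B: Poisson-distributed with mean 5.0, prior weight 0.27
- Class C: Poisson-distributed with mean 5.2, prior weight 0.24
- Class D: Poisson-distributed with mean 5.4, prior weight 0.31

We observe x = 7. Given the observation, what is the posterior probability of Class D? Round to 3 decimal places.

0.402

Apply Bayes' rule: the posterior for each component is proportional to its prior times its likelihood at x.
Evaluate each component's likelihood at the observed value:
  p_A = e^(−1.5)·1.5^7/7! = 0.000756426
  p_B = e^(−5.0)·5.0^7/7! = 0.104445
  p_C = e^(−5.2)·5.2^7/7! = 0.112528
  p_D = e^(−5.4)·5.4^7/7! = 0.119987
Unnormalised posteriors:
  π_A·p_A = 0.18 × 0.000756426 = 0.000136157
  π_B·p_B = 0.27 × 0.104445 = 0.0282001
  π_C·p_C = 0.24 × 0.112528 = 0.0270068
  π_D·p_D = 0.31 × 0.119987 = 0.0371961
Evidence: 0.000136157 + 0.0282001 + 0.0270068 + 0.0371961 = 0.0925391
P(Class D | x) = 0.0371961 / 0.0925391 ≈ 0.402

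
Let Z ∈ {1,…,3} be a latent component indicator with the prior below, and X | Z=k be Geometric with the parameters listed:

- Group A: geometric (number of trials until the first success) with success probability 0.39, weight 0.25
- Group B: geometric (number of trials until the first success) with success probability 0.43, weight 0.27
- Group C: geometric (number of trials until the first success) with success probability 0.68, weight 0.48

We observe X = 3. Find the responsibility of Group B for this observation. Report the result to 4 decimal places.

0.3511

Posterior ∝ prior × likelihood, so P(k | x) ∝ π_k f_k(x); normalise over all components.
Component likelihoods at x = 3:
  f_A = 0.145119
  f_B = 0.139707
  f_C = 0.069632
Unnormalised posteriors:
  π_A·f_A = 0.25 × 0.145119 = 0.0362797
  π_B·f_B = 0.27 × 0.139707 = 0.0377209
  π_C·f_C = 0.48 × 0.069632 = 0.0334234
Sum: 0.0362797 + 0.0377209 + 0.0334234 = 0.107424
P(Group B | 3) ≈ 0.3511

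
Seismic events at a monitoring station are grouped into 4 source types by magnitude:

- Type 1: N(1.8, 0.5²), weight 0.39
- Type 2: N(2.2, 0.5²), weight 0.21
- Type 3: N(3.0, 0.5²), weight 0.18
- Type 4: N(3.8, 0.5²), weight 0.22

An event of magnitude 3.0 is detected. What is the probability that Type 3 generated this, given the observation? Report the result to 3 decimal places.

By Bayes' theorem, P(k | x) = π_k f_k(x) / Σ_j π_j f_j(x).
Evaluate each component's likelihood at the observed value:
  p_1 = 0.0447891
  p_2 = 0.221842
  p_3 = 0.797885
  p_4 = 0.221842
Prior × likelihood for each component:
  π_1·p_1 = 0.39 × 0.0447891 = 0.0174677
  π_2·p_2 = 0.21 × 0.221842 = 0.0465868
  π_3·p_3 = 0.18 × 0.797885 = 0.143619
  π_4·p_4 = 0.22 × 0.221842 = 0.0488052
Normaliser: 0.0174677 + 0.0465868 + 0.143619 + 0.0488052 = 0.256479
Responsibility of Type 3: 0.143619 / 0.256479 ≈ 0.560

0.560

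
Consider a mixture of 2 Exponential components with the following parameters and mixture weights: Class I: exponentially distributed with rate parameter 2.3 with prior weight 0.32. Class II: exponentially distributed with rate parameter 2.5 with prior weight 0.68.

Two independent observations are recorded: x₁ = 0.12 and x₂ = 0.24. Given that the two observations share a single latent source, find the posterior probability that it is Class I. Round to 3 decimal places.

By Bayes' theorem, P(k | x) = π_k f_k(x) / Σ_j π_j f_j(x).
Since both observations come from the same component, the likelihood for component k is f_k(x₁)·f_k(x₂).
  f_I = [1.74527] × [1.32433] = 2.31132
  f_II = [1.85205] × [1.37203] = 2.54106
Prior × likelihood for each component:
  π_I·f_I = 0.32 × 2.31132 = 0.739622
  π_II·f_II = 0.68 × 2.54106 = 1.72792
Marginal: 0.739622 + 1.72792 = 2.46754
So the posterior for Class I is 0.739622 / 2.46754 ≈ 0.300.

0.300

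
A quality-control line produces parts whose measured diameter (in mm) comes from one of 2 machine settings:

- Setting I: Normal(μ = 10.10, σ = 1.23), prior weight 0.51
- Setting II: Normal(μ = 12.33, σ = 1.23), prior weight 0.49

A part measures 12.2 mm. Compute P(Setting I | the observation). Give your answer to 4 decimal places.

Posterior ∝ prior × likelihood, so P(k | x) ∝ w_k f_k(x); normalise over all components.
Component likelihoods at x = 12.2 mm:
  L_I = (1/(1.23·√(2π)))·exp(−(12.2−10.10)²/(2·1.23²)) = 0.324343·exp(-1.45747) = 0.0755154
  L_II = (1/(1.23·√(2π)))·exp(−(12.2−12.33)²/(2·1.23²)) = 0.324343·exp(-0.00559) = 0.322537
Unnormalised posteriors:
  w_I·L_I = 0.51 × 0.0755154 = 0.0385129
  w_II·L_II = 0.49 × 0.322537 = 0.158043
Normaliser: 0.0385129 + 0.158043 = 0.196556
So the posterior for Setting I is 0.0385129 / 0.196556 ≈ 0.1959.

0.1959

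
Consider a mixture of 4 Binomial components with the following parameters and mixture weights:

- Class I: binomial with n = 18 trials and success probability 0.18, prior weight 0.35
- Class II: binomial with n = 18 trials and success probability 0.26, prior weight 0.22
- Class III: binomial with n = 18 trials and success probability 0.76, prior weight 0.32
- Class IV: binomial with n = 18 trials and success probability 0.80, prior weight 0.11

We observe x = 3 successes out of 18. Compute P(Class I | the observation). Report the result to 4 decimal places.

0.7111

Apply Bayes' rule: the posterior for each component is proportional to its prior times its likelihood at x.
Component likelihoods at x = 3 successes out of 18:
  f_I = 0.242502
  f_II = 0.156706
  f_III = 1.80842e-07
  f_IV = 1.36902e-08
Unnormalised posteriors:
  w_I·f_I = 0.35 × 0.242502 = 0.0848757
  w_II·f_II = 0.22 × 0.156706 = 0.0344753
  w_III·f_III = 0.32 × 1.80842e-07 = 5.78695e-08
  w_IV·f_IV = 0.11 × 1.36902e-08 = 1.50592e-09
Normaliser: 0.0848757 + 0.0344753 + 5.78695e-08 + 1.50592e-09 = 0.119351
So the posterior for Class I is 0.0848757 / 0.119351 ≈ 0.7111.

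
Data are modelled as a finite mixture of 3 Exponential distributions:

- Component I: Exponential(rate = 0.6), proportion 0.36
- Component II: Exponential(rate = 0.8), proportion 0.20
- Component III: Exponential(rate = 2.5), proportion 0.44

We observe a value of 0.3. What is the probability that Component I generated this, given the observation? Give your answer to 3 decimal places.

Posterior ∝ prior × likelihood, so P(k | x) ∝ π_k f_k(x); normalise over all components.
Exponential densities:
  f_I = 0.6·e^(−0.6·0.3) = 0.6·e^(−0.1800) = 0.501162
  f_II = 0.8·e^(−0.8·0.3) = 0.8·e^(−0.2400) = 0.629302
  f_III = 2.5·e^(−2.5·0.3) = 2.5·e^(−0.7500) = 1.18092
Unnormalised posteriors:
  π_I·f_I = 0.36 × 0.501162 = 0.180418
  π_II·f_II = 0.20 × 0.629302 = 0.12586
  π_III·f_III = 0.44 × 1.18092 = 0.519603
Sum: 0.180418 + 0.12586 + 0.519603 = 0.825882
P(Component I | the observation) = 0.180418 / 0.825882 ≈ 0.218

0.218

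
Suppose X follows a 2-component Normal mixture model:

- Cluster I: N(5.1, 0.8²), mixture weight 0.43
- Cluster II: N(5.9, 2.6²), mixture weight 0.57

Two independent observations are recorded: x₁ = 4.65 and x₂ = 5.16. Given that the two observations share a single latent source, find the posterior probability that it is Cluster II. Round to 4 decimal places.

0.1120

Posterior ∝ prior × likelihood, so P(k | x) ∝ π_k f_k(x); normalise over all components.
Since both observations come from the same component, the likelihood for component k is f_k(x₁)·f_k(x₂).
  p_I = [0.425709] × [0.497277] = 0.211696
  p_II = [0.136693] × [0.147349] = 0.0201415
Prior × likelihood for each component:
  π_I·p_I = 0.43 × 0.211696 = 0.0910291
  π_II·p_II = 0.57 × 0.0201415 = 0.0114807
Sum: 0.0910291 + 0.0114807 = 0.10251
Responsibility of Cluster II: 0.0114807 / 0.10251 ≈ 0.1120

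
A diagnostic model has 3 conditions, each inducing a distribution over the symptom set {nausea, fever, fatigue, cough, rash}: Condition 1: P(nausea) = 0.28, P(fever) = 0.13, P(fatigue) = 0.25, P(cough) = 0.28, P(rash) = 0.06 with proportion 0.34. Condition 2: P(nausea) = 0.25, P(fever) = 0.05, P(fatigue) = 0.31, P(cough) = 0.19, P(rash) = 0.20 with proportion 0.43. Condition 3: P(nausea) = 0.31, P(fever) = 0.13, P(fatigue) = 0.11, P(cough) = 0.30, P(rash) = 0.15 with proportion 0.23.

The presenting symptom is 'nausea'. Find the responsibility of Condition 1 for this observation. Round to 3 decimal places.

0.347

The responsibility of component k is P(Z=k) f_k(x) divided by Σ_j P(Z=j) f_j(x).
Categorical probabilities:
  L_1 = P(nausea | comp) = 0.28
  L_2 = P(nausea | comp) = 0.25
  L_3 = P(nausea | comp) = 0.31
Unnormalised posteriors:
  P(Z=1)·L_1 = 0.34 × 0.28 = 0.0952
  P(Z=2)·L_2 = 0.43 × 0.25 = 0.1075
  P(Z=3)·L_3 = 0.23 × 0.31 = 0.0713
Marginal: 0.0952 + 0.1075 + 0.0713 = 0.274
So the posterior for Condition 1 is 0.0952 / 0.274 ≈ 0.347.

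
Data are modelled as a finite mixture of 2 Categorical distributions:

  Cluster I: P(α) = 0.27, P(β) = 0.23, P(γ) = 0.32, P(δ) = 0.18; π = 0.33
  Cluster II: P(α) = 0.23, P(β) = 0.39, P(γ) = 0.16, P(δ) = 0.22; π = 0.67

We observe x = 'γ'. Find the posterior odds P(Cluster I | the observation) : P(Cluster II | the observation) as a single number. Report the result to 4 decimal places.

Only the two components matter; the odds are (w_i f_i(x)) / (w_j f_j(x)).
Component likelihoods at x = 'γ':
  f_I = 0.32
  f_II = 0.16
0.1056 / 0.1072 ≈ 0.9851

0.9851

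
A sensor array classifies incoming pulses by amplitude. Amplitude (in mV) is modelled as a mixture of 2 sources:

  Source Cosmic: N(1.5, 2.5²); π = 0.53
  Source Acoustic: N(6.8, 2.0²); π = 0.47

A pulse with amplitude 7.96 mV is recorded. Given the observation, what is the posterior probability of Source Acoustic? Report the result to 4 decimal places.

Apply Bayes' rule: the posterior for each component is proportional to its prior times its likelihood at x.
Component likelihoods at x = 7.96 mV:
  L_Cosmic = 0.00566325
  L_Acoustic = 0.16859
Prior × likelihood for each component:
  P(Z=Cosmic)·L_Cosmic = 0.53 × 0.00566325 = 0.00300152
  P(Z=Acoustic)·L_Acoustic = 0.47 × 0.16859 = 0.0792373
Sum: 0.00300152 + 0.0792373 = 0.0822388
So the posterior for Source Acoustic is 0.0792373 / 0.0822388 ≈ 0.9635.

0.9635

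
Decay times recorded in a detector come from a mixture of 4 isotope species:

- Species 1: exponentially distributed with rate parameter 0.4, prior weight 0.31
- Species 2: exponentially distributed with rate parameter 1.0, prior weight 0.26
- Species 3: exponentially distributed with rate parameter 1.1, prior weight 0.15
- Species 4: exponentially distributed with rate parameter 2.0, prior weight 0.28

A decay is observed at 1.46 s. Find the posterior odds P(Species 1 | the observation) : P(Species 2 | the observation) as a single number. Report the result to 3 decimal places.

1.145

Since P(k|x) ∝ π_k f_k(x), the posterior odds are π_i f_i(x) / (π_j f_j(x)).
Exponential densities:
  f_1 = 0.4·e^(−0.4·1.46) = 0.4·e^(−0.5840) = 0.223065
  f_2 = 1.0·e^(−1.0·1.46) = 1.0·e^(−1.4600) = 0.232236
  f_3 = 1.1·e^(−1.1·1.46) = 1.1·e^(−1.6060) = 0.220758
  f_4 = 2.0·e^(−2.0·1.46) = 2.0·e^(−2.9200) = 0.107867
0.0691502 / 0.0603814 ≈ 1.145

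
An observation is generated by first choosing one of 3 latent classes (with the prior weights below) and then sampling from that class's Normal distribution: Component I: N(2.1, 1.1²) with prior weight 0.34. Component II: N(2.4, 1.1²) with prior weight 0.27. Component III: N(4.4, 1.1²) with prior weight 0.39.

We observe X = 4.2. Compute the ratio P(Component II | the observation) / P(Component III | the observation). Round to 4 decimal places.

The posterior odds equal the prior odds times the likelihood ratio: (π_i/π_j)·(f_i(x)/f_j(x)).
Evaluate each component's likelihood at the observed value:
  f_I = 0.0586268
  f_II = 0.0950748
  f_III = 0.356729
Odds = (0.27/0.39) × (0.0950748/0.356729) = 0.692308 × 0.266518 ≈ 0.1845

0.1845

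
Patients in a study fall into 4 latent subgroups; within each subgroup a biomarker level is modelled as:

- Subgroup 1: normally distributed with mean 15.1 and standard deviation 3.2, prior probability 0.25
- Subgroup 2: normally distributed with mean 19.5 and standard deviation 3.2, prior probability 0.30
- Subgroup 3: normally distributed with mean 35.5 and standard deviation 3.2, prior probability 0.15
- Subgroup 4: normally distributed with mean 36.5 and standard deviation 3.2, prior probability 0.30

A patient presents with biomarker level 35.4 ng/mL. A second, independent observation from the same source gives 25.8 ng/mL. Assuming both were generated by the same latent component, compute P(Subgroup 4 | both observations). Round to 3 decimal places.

P(component k | x) = P(Z=k)·f_k(x) / marginal(x), where marginal(x) = Σ_j P(Z=j)·f_j(x).
Since both observations come from the same component, the likelihood for component k is f_k(x₁)·f_k(x₂).
  L_1 = [2.27545e-10] × [0.000465489] = 1.0592e-13
  L_2 = [5.42907e-07] × [0.0179516] = 9.74604e-09
  L_3 = [0.124609] × [0.0012604] = 0.000157056
  L_4 = [0.117517] × [0.000465489] = 5.4703e-05
Weight by the priors:
  P(Z=1)·L_1 = 0.25 × 1.0592e-13 = 2.648e-14
  P(Z=2)·L_2 = 0.30 × 9.74604e-09 = 2.92381e-09
  P(Z=3)·L_3 = 0.15 × 0.000157056 = 2.35585e-05
  P(Z=4)·L_4 = 0.30 × 5.4703e-05 = 1.64109e-05
Denominator: 2.648e-14 + 2.92381e-09 + 2.35585e-05 + 1.64109e-05 = 3.99723e-05
P(Subgroup 4 | data) ≈ 0.411

0.411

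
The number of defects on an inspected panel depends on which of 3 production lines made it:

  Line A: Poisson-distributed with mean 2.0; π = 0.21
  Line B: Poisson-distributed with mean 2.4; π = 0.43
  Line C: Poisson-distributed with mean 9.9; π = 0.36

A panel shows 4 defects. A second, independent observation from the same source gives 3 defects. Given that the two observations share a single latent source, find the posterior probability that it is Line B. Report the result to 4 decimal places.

Apply Bayes' rule: the posterior for each component is proportional to its prior times its likelihood at x.
Since both observations come from the same component, the likelihood for component k is f_k(x₁)·f_k(x₂).
  L_A = [e^(−2.0)·2.0^4/4! = 0.0902235] × [0.180447] = 0.0162806
  L_B = [e^(−2.4)·2.4^4/4! = 0.125408] × [0.209014] = 0.0262122
  L_C = [e^(−9.9)·9.9^4/4! = 0.0200823] × [0.00811407] = 0.00016295
Prior × likelihood for each component:
  w_A·L_A = 0.21 × 0.0162806 = 0.00341892
  w_B·L_B = 0.43 × 0.0262122 = 0.0112712
  w_C·L_C = 0.36 × 0.00016295 = 5.86618e-05
Normaliser: 0.00341892 + 0.0112712 + 5.86618e-05 = 0.0147488
P(Line B | x) = 0.0112712 / 0.0147488 ≈ 0.7642

0.7642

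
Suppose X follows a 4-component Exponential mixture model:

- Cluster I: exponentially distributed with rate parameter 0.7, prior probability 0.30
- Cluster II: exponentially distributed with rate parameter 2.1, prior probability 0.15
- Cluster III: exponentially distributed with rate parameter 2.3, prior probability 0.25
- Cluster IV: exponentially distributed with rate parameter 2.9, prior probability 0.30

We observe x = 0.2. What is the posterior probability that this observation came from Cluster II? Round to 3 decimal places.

Apply Bayes' rule: the posterior for each component is proportional to its prior times its likelihood at x.
Component likelihoods at x = 0.2:
  f_I = 0.7·e^(−0.7·0.2) = 0.7·e^(−0.1400) = 0.608551
  f_II = 2.1·e^(−2.1·0.2) = 2.1·e^(−0.4200) = 1.3798
  f_III = 2.3·e^(−2.3·0.2) = 2.3·e^(−0.4600) = 1.45195
  f_IV = 2.9·e^(−2.9·0.2) = 2.9·e^(−0.5800) = 1.62371
Weight by the priors:
  π_I·f_I = 0.30 × 0.608551 = 0.182565
  π_II·f_II = 0.15 × 1.3798 = 0.20697
  π_III·f_III = 0.25 × 1.45195 = 0.362988
  π_IV·f_IV = 0.30 × 1.62371 = 0.487112
Denominator: 0.182565 + 0.20697 + 0.362988 + 0.487112 = 1.23963
Responsibility of Cluster II: 0.20697 / 1.23963 ≈ 0.167

0.167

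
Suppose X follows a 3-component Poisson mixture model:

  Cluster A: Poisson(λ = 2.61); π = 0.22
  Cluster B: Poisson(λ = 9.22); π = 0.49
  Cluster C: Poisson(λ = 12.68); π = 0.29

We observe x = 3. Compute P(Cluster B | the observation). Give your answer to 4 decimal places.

Apply Bayes' rule: the posterior for each component is proportional to its prior times its likelihood at x.
Evaluate each component's likelihood at the observed value:
  f_A = 0.217902
  f_B = 0.0129374
  f_C = 0.00105768
Multiply by the mixture weights:
  π_A·f_A = 0.22 × 0.217902 = 0.0479385
  π_B·f_B = 0.49 × 0.0129374 = 0.00633932
  π_C·f_C = 0.29 × 0.00105768 = 0.000306726
Marginal: 0.0479385 + 0.00633932 + 0.000306726 = 0.0545845
Responsibility of Cluster B: 0.00633932 / 0.0545845 ≈ 0.1161

0.1161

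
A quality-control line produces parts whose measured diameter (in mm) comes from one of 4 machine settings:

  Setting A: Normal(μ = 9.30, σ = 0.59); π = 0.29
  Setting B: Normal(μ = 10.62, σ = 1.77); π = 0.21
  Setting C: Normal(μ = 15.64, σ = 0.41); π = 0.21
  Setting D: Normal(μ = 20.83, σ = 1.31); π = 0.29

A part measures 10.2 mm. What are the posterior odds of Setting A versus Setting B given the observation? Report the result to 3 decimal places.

1.331

Only the two components matter; the odds are (π_i f_i(x)) / (π_j f_j(x)).
Evaluate each component's likelihood at the observed value:
  p_A = 0.211239
  p_B = 0.219134
  p_C = 5.75278e-39
  p_D = 1.533e-15
0.0612593 / 0.0460182 ≈ 1.331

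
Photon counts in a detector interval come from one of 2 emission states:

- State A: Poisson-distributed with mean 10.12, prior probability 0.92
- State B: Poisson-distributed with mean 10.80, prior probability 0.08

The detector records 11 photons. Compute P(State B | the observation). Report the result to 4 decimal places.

0.0826

The responsibility of component k is P(Z=k) f_k(x) divided by Σ_j P(Z=j) f_j(x).
Poisson probabilities:
  L_A = e^(−10.12)·10.12^11/11! = 0.115019
  L_B = e^(−10.80)·10.80^11/11! = 0.119159
Prior × likelihood for each component:
  P(Z=A)·L_A = 0.92 × 0.115019 = 0.105818
  P(Z=B)·L_B = 0.08 × 0.119159 = 0.00953268
Marginal: 0.105818 + 0.00953268 = 0.11535
P(State B | data) ≈ 0.0826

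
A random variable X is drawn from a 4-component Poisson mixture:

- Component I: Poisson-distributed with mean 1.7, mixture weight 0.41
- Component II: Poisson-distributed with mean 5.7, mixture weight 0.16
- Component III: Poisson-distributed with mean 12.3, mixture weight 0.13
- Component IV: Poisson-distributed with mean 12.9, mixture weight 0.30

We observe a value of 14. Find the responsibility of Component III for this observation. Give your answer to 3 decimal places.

Apply Bayes' rule: the posterior for each component is proportional to its prior times its likelihood at x.
Component likelihoods at x = 14:
  f_I = e^(−1.7)·1.7^14/14! = 3.52838e-09
  f_II = e^(−5.7)·5.7^14/14! = 0.00146677
  f_III = e^(−12.3)·12.3^14/14! = 0.0947199
  f_IV = e^(−12.9)·12.9^14/14! = 0.101263
Multiply by the mixture weights:
  π_I·f_I = 0.41 × 3.52838e-09 = 1.44664e-09
  π_II·f_II = 0.16 × 0.00146677 = 0.000234683
  π_III·f_III = 0.13 × 0.0947199 = 0.0123136
  π_IV·f_IV = 0.30 × 0.101263 = 0.0303788
Sum: 1.44664e-09 + 0.000234683 + 0.0123136 + 0.0303788 = 0.042927
So the posterior for Component III is 0.0123136 / 0.042927 ≈ 0.287.

0.287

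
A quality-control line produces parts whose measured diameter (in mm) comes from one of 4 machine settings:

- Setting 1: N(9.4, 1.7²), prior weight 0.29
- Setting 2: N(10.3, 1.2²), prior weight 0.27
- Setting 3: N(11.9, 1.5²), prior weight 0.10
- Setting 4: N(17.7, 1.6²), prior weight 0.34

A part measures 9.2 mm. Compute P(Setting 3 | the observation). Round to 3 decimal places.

By Bayes' theorem, P(k | x) = π_k f_k(x) / Σ_j π_j f_j(x).
Normal densities:
  p_1 = (1/(1.7·√(2π)))·exp(−(9.2−9.4)²/(2·1.7²)) = 0.234672·exp(-0.00692) = 0.233054
  p_2 = (1/(1.2·√(2π)))·exp(−(9.2−10.3)²/(2·1.2²)) = 0.332452·exp(-0.42014) = 0.218406
  p_3 = (1/(1.5·√(2π)))·exp(−(9.2−11.9)²/(2·1.5²)) = 0.265962·exp(-1.62000) = 0.0526334
  p_4 = (1/(1.6·√(2π)))·exp(−(9.2−17.7)²/(2·1.6²)) = 0.249339·exp(-14.11133) = 1.85489e-07
Unnormalised posteriors:
  π_1·p_1 = 0.29 × 0.233054 = 0.0675855
  π_2·p_2 = 0.27 × 0.218406 = 0.0589697
  π_3·p_3 = 0.10 × 0.0526334 = 0.00526334
  π_4·p_4 = 0.34 × 1.85489e-07 = 6.30663e-08
Normaliser: 0.0675855 + 0.0589697 + 0.00526334 + 6.30663e-08 = 0.131819
So the posterior for Setting 3 is 0.00526334 / 0.131819 ≈ 0.040.

0.040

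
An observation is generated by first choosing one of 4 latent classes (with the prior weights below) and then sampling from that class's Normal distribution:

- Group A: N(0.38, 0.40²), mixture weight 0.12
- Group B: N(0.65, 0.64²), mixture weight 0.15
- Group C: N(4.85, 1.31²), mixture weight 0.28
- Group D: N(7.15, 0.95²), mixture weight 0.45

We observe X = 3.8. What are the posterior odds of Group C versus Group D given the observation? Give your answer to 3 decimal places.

Posterior odds = (π_i f_i(x)) / (π_j f_j(x)); the normalising sum cancels.
Normal densities:
  p_A = 1.33304e-16
  p_B = 3.42271e-06
  p_C = 0.220868
  p_D = 0.000837494
Posterior odds = (π_C·p_C) / (π_D·p_D) = (0.28·0.220868) / (0.45·0.000837494) = 0.0618432 / 0.000376872 ≈ 164.096

164.096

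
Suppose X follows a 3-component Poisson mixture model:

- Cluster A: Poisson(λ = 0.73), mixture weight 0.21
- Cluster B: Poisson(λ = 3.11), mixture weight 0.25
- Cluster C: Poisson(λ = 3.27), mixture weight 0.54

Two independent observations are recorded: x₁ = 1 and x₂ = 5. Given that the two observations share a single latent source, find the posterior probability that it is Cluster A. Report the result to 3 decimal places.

Posterior ∝ prior × likelihood, so P(k | x) ∝ P(Z=k) f_k(x); normalise over all components.
Since both observations come from the same component, the likelihood for component k is f_k(x₁)·f_k(x₂).
  p_A = [e^(−0.73)·0.73^1/1! = 0.351794] × [0.000832527] = 0.000292877
  p_B = [e^(−3.11)·3.11^1/1! = 0.138709] × [0.108135] = 0.0149992
  p_C = [e^(−3.27)·3.27^1/1! = 0.124281] × [0.118417] = 0.014717
Multiply by the mixture weights:
  P(Z=A)·p_A = 0.21 × 0.000292877 = 6.15043e-05
  P(Z=B)·p_B = 0.25 × 0.0149992 = 0.00374981
  P(Z=C)·p_C = 0.54 × 0.014717 = 0.00794718
Normaliser: 6.15043e-05 + 0.00374981 + 0.00794718 = 0.0117585
P(Cluster A | x₁, x₂) = 6.15043e-05 / 0.0117585 ≈ 0.005

0.005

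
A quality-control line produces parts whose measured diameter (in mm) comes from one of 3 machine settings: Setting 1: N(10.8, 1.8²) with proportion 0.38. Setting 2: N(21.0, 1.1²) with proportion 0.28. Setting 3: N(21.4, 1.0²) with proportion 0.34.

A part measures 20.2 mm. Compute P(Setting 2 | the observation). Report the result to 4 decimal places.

0.5414

Posterior ∝ prior × likelihood, so P(k | x) ∝ π_k f_k(x); normalise over all components.
Component likelihoods at x = 20.2 mm:
  L_1 = 2.65267e-07
  L_2 = 0.278396
  L_3 = 0.194186
Unnormalised posteriors:
  π_1·L_1 = 0.38 × 2.65267e-07 = 1.00802e-07
  π_2·L_2 = 0.28 × 0.278396 = 0.0779508
  π_3·L_3 = 0.34 × 0.194186 = 0.0660233
Marginal: 1.00802e-07 + 0.0779508 + 0.0660233 = 0.143974
Responsibility of Setting 2: 0.0779508 / 0.143974 ≈ 0.5414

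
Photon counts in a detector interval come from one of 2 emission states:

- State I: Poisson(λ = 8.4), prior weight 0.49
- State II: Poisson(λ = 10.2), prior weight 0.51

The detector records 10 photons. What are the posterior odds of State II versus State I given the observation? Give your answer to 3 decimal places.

Only the two components matter; the odds are (π_i f_i(x)) / (π_j f_j(x)).
Poisson probabilities:
  f_I = e^(−8.4)·8.4^10/10! = 0.108382
  f_II = e^(−10.2)·10.2^10/10! = 0.124863
Odds = (0.51/0.49) × (0.124863/0.108382) = 1.04082 × 1.15207 ≈ 1.199

1.199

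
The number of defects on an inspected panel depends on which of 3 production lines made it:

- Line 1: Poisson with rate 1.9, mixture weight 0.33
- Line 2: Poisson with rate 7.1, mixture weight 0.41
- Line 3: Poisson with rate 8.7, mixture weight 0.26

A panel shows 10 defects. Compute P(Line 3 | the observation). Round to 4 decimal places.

P(component k | x) = P(Z=k)·f_k(x) / marginal(x), where marginal(x) = Σ_j P(Z=j)·f_j(x).
Component likelihoods at x = 10 defects:
  p_1 = e^(−1.9)·1.9^10/10! = 2.52705e-05
  p_2 = e^(−7.1)·7.1^10/10! = 0.0740167
  p_3 = e^(−8.7)·8.7^10/10! = 0.114043
Multiply by the mixture weights:
  P(Z=1)·p_1 = 0.33 × 2.52705e-05 = 8.33926e-06
  P(Z=2)·p_2 = 0.41 × 0.0740167 = 0.0303468
  P(Z=3)·p_3 = 0.26 × 0.114043 = 0.0296511
Denominator: 8.33926e-06 + 0.0303468 + 0.0296511 = 0.0600063
P(Line 3 | the observation) = 0.0296511 / 0.0600063 ≈ 0.4941

0.4941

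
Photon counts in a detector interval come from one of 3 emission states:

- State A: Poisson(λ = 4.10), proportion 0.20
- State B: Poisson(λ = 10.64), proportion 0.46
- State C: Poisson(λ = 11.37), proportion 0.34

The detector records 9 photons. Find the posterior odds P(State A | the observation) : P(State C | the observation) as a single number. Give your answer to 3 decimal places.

The posterior odds equal the prior odds times the likelihood ratio: (π_i/π_j)·(f_i(x)/f_j(x)).
Component likelihoods at x = 9 photons:
  f_A = e^(−4.10)·4.10^9/9! = 0.0149515
  f_B = e^(−10.64)·10.64^9/9! = 0.115297
  f_C = e^(−11.37)·11.37^9/9! = 0.100961
Posterior odds = (π_A·f_A) / (π_C·f_C) = (0.20·0.0149515) / (0.34·0.100961) = 0.0029903 / 0.0343267 ≈ 0.087

0.087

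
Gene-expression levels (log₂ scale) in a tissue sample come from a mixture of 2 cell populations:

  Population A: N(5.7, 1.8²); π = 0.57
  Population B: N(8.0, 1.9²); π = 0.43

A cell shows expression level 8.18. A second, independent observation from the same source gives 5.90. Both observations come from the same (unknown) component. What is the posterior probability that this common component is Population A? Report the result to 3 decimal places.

0.512

The responsibility of component k is π_k f_k(x) divided by Σ_j π_j f_j(x).
Since both observations come from the same component, the likelihood for component k is f_k(x₁)·f_k(x₂).
  L_A = [(1/(1.8·√(2π)))·exp(−(8.18−5.7)²/(2·1.8²)) = 0.221635·exp(-0.94914) = 0.0857893] × [0.220271] = 0.0188969
  L_B = [(1/(1.9·√(2π)))·exp(−(8.18−8.0)²/(2·1.9²)) = 0.209970·exp(-0.00449) = 0.209029] × [0.113996] = 0.0238284
Prior × likelihood for each component:
  π_A·L_A = 0.57 × 0.0188969 = 0.0107712
  π_B·L_B = 0.43 × 0.0238284 = 0.0102462
Normaliser: 0.0107712 + 0.0102462 = 0.0210174
Responsibility of Population A: 0.0107712 / 0.0210174 ≈ 0.512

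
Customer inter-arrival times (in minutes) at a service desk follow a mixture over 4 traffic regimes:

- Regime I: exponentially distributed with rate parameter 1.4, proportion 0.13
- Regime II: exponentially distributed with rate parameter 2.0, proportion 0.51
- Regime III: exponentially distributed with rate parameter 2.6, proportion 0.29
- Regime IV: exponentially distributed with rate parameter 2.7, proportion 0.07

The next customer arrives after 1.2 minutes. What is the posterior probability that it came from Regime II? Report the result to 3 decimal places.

Apply Bayes' rule: the posterior for each component is proportional to its prior times its likelihood at x.
Component likelihoods at x = 1.2 minutes:
  p_I = 0.260924
  p_II = 0.181436
  p_III = 0.114809
  p_IV = 0.105743
Weight by the priors:
  P(Z=I)·p_I = 0.13 × 0.260924 = 0.0339201
  P(Z=II)·p_II = 0.51 × 0.181436 = 0.0925323
  P(Z=III)·p_III = 0.29 × 0.114809 = 0.0332945
  P(Z=IV)·p_IV = 0.07 × 0.105743 = 0.00740198
Normaliser: 0.0339201 + 0.0925323 + 0.0332945 + 0.00740198 = 0.167149
P(Regime II | x) ≈ 0.554

0.554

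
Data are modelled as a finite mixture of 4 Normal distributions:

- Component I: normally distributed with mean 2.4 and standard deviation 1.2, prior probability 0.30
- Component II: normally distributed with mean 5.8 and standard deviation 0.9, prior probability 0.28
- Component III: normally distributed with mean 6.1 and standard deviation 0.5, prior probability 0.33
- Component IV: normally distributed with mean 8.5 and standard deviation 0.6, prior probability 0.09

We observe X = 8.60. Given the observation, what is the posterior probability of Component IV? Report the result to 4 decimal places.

The responsibility of component k is w_k f_k(x) divided by Σ_j w_j f_j(x).
Component likelihoods at x = 8.60:
  p_I = (1/(1.2·√(2π)))·exp(−(8.60−2.4)²/(2·1.2²)) = 0.332452·exp(-13.34722) = 5.31011e-07
  p_II = (1/(0.9·√(2π)))·exp(−(8.60−5.8)²/(2·0.9²)) = 0.443269·exp(-4.83951) = 0.00350668
  p_III = (1/(0.5·√(2π)))·exp(−(8.60−6.1)²/(2·0.5²)) = 0.797885·exp(-12.50000) = 2.97344e-06
  p_IV = (1/(0.6·√(2π)))·exp(−(8.60−8.5)²/(2·0.6²)) = 0.664904·exp(-0.01389) = 0.655733
Multiply by the mixture weights:
  w_I·p_I = 0.30 × 5.31011e-07 = 1.59303e-07
  w_II·p_II = 0.28 × 0.00350668 = 0.000981872
  w_III·p_III = 0.33 × 2.97344e-06 = 9.81235e-07
  w_IV·p_IV = 0.09 × 0.655733 = 0.059016
Sum: 1.59303e-07 + 0.000981872 + 9.81235e-07 + 0.059016 = 0.059999
So the posterior for Component IV is 0.059016 / 0.059999 ≈ 0.9836.

0.9836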